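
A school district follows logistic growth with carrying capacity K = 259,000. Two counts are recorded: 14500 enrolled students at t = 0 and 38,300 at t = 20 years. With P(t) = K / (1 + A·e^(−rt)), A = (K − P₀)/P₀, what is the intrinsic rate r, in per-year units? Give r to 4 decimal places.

A = (259000 − 14500)/14500 = 16.86207
38300 = 259000/(1 + 16.86207·e^(−r·20)) → e^(−20r) = (6.7624 − 1)/16.86207 = 0.341738
r = −ln(0.341738)/20 = 1.07371/20

r ≈ 0.0537 per year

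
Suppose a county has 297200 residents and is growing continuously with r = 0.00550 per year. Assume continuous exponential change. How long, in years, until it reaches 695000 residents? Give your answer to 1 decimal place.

t ≈ 154.5 years

695000 = 297200 · e^(0.0055·t)
t = ln(695000/297200) / 0.0055 = ln(2.33849) / 0.0055 = 0.84951 / 0.0055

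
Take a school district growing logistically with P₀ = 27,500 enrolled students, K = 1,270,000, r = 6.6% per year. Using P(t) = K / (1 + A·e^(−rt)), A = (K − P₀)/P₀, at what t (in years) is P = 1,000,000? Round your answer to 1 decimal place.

t ≈ 77.6 years

A = (1270000 − 27500)/27500 = 45.18182
1000000 = 1270000/(1 + 45.18182·e^(−0.066t)) → 1 + 45.18182·e^(−0.066t) = 1.27
e^(−0.066t) = 0.005976 → t = ln(167.34007)/0.066 = 5.12003/0.066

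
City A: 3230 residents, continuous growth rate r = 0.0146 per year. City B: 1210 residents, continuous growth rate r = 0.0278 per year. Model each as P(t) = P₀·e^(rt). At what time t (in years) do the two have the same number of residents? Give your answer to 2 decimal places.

t ≈ 74.38 years

3230·e^(0.0146t) = 1210·e^(0.0278t)
3230/1210 = e^((0.0278 − 0.0146)t) → ln(2.66942) = 0.0132·t
t = 0.98186 / 0.0132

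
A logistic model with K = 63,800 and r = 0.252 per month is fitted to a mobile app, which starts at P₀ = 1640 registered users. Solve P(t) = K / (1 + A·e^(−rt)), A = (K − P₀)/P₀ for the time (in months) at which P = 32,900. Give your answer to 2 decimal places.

t ≈ 14.67 months

A = (63800 − 1640)/1640 = 37.90244
32900 = 63800/(1 + 37.90244·e^(−0.252t)) → 1 + 37.90244·e^(−0.252t) = 1.93921
e^(−0.252t) = 0.02478 → t = ln(40.35567)/0.252 = 3.69773/0.252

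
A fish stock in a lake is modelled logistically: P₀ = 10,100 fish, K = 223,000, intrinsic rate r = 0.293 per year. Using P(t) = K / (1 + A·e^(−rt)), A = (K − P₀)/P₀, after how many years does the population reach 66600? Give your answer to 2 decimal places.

t ≈ 7.49 years

A = (223000 − 10100)/10100 = 21.07921
66600 = 223000/(1 + 21.07921·e^(−0.293t)) → 1 + 21.07921·e^(−0.293t) = 3.34835
e^(−0.293t) = 0.111406 → t = ln(8.97618)/0.293 = 2.19457/0.293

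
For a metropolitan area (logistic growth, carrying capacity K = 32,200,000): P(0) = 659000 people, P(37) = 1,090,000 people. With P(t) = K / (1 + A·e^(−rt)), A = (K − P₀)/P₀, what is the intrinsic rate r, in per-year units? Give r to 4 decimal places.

A = (32200000 − 659000)/659000 = 47.86191
1090000 = 32200000/(1 + 47.86191·e^(−r·37)) → e^(−37r) = (29.54128 − 1)/47.86191 = 0.596326
r = −ln(0.596326)/37 = 0.51697/37

r ≈ 0.0140 per year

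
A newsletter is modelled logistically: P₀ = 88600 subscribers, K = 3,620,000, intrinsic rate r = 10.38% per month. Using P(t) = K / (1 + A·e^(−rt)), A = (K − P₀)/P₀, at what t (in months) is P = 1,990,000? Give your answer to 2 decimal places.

t ≈ 37.43 months

A = (3620000 − 88600)/88600 = 39.85779
1990000 = 3620000/(1 + 39.85779·e^(−0.1038t)) → 1 + 39.85779·e^(−0.1038t) = 1.8191
e^(−0.1038t) = 0.02055 → t = ln(48.66073)/0.1038 = 3.88487/0.1038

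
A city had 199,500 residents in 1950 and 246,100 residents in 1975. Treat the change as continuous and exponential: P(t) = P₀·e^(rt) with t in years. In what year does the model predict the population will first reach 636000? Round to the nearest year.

year 2088

r = ln(246100/199500) / 25 = 0.20992/25 ≈ 0.008397 per year
t = ln(636000/199500) / r = 1.15938/0.008397 ≈ 138.07 years after 1950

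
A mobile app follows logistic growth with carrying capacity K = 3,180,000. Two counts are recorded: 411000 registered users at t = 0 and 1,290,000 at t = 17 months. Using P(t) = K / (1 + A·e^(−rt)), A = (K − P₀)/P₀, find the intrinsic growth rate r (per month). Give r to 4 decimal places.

A = (3180000 − 411000)/411000 = 6.73723
1290000 = 3180000/(1 + 6.73723·e^(−r·17)) → e^(−17r) = (2.46512 − 1)/6.73723 = 0.217466
r = −ln(0.217466)/17 = 1.52571/17

r ≈ 0.0897 per month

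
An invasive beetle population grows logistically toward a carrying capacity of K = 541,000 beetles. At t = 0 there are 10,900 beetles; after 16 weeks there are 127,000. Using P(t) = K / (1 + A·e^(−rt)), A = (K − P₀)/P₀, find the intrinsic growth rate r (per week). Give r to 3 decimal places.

r ≈ 0.169 per week

A = (541000 − 10900)/10900 = 48.63303
127000 = 541000/(1 + 48.63303·e^(−r·16)) → e^(−16r) = (4.25984 − 1)/48.63303 = 0.067029
r = −ln(0.067029)/16 = 2.70262/16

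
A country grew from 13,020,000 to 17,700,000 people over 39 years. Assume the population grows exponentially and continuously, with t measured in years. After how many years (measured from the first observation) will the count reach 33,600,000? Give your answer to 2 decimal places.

t ≈ 120.40 years

r = ln(17700000/13020000) / 39 ≈ 0.007874 per year
t = ln(33600000/13020000) / r = 0.94804 / 0.007874 ≈ 120.404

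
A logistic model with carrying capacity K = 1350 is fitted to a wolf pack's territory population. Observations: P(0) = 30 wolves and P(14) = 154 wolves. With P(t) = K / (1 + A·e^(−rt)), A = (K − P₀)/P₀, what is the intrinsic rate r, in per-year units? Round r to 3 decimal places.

A = (1350 − 30)/30 = 44
154 = 1350/(1 + 44·e^(−r·14)) → e^(−14r) = (8.76623 − 1)/44 = 0.176505
r = −ln(0.176505)/14 = 1.7344/14

r ≈ 0.124 per year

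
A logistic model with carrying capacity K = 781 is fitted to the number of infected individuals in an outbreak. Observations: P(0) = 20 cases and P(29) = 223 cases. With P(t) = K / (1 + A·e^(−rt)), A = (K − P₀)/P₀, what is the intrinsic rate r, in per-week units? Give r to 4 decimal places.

A = (781 − 20)/20 = 38.05
223 = 781/(1 + 38.05·e^(−r·29)) → e^(−29r) = (3.50224 − 1)/38.05 = 0.065762
r = −ln(0.065762)/29 = 2.72171/29

r ≈ 0.0939 per week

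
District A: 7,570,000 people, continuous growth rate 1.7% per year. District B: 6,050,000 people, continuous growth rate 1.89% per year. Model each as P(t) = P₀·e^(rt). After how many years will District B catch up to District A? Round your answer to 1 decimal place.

t ≈ 118.0 years

7570000·e^(0.017t) = 6050000·e^(0.0189t)
7570000/6050000 = e^((0.0189 − 0.017)t) → ln(1.25124) = 0.0019·t
t = 0.22413 / 0.0019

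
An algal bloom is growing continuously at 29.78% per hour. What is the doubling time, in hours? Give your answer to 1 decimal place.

doubling time = ln(2) / |r| = 0.69315 / 0.2978

doubling time ≈ 2.3 hours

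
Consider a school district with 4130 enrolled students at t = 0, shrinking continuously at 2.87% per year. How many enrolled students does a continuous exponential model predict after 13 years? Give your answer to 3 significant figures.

P(13) = 4130 · e^(-0.0287·13) = 4130 · e^(-0.3731)
= 4130 · 0.6886 ≈ 2843.9

≈ 2,840 enrolled students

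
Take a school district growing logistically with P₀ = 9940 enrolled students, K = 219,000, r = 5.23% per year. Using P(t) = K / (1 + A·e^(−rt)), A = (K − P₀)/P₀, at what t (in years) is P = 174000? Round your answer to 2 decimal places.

t ≈ 84.10 years

A = (219000 − 9940)/9940 = 21.03219
174000 = 219000/(1 + 21.03219·e^(−0.0523t)) → 1 + 21.03219·e^(−0.0523t) = 1.25862
e^(−0.0523t) = 0.012296 → t = ln(81.32448)/0.0523 = 4.39845/0.0523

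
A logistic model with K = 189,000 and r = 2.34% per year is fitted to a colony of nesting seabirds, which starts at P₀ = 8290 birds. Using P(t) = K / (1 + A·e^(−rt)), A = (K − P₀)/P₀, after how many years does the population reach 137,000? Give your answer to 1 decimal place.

A = (189000 − 8290)/8290 = 21.79855
137000 = 189000/(1 + 21.79855·e^(−0.0234t)) → 1 + 21.79855·e^(−0.0234t) = 1.37956
e^(−0.0234t) = 0.017412 → t = ln(57.4308)/0.0234 = 4.05058/0.0234

t ≈ 173.1 years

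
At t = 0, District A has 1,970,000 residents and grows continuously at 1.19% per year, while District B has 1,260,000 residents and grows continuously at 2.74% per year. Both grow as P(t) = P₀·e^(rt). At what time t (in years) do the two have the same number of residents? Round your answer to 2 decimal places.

1970000·e^(0.0119t) = 1260000·e^(0.0274t)
1970000/1260000 = e^((0.0274 − 0.0119)t) → ln(1.56349) = 0.0155·t
t = 0.44692 / 0.0155

t ≈ 28.83 years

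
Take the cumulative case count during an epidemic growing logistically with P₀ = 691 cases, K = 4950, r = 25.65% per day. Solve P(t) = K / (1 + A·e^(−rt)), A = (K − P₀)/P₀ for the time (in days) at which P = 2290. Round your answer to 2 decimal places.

t ≈ 6.51 days

A = (4950 − 691)/691 = 6.16353
2290 = 4950/(1 + 6.16353·e^(−0.2565t)) → 1 + 6.16353·e^(−0.2565t) = 2.16157
e^(−0.2565t) = 0.188459 → t = ln(5.3062)/0.2565 = 1.66888/0.2565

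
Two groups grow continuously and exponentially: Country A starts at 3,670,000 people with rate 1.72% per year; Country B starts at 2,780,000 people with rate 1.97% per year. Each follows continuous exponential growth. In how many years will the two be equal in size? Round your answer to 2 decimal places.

3670000·e^(0.0172t) = 2780000·e^(0.0197t)
3670000/2780000 = e^((0.0197 − 0.0172)t) → ln(1.32014) = 0.0025·t
t = 0.27774 / 0.0025

t ≈ 111.10 years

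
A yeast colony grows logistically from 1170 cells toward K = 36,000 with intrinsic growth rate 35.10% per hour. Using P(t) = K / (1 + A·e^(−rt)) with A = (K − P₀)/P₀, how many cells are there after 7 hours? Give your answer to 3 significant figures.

≈ 10,100 cells

A = (36000 − 1170)/1170 = 29.76923
P(7) = 36000 / (1 + 29.76923·e^(−0.351·7)) = 36000 / (1 + 29.76923·0.085692)
= 36000 / 3.55097 ≈ 10138.06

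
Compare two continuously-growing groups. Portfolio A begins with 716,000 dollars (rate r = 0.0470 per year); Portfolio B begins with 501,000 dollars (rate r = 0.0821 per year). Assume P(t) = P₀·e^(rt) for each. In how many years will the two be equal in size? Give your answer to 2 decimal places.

t ≈ 10.17 years

716000·e^(0.047t) = 501000·e^(0.0821t)
716000/501000 = e^((0.0821 − 0.047)t) → ln(1.42914) = 0.0351·t
t = 0.35707 / 0.0351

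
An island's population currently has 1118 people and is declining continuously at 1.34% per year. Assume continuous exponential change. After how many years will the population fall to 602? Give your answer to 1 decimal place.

602 = 1118 · e^(-0.0134·t)
t = ln(602/1118) / -0.0134 = ln(0.53846) / -0.0134 = -0.61904 / -0.0134

t ≈ 46.2 years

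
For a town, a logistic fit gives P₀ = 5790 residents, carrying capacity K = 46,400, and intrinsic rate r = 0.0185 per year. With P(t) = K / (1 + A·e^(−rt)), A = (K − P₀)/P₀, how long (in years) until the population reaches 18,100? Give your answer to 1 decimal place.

A = (46400 − 5790)/5790 = 7.01382
18100 = 46400/(1 + 7.01382·e^(−0.0185t)) → 1 + 7.01382·e^(−0.0185t) = 2.56354
e^(−0.0185t) = 0.222922 → t = ln(4.48587)/0.0185 = 1.50093/0.0185

t ≈ 81.1 years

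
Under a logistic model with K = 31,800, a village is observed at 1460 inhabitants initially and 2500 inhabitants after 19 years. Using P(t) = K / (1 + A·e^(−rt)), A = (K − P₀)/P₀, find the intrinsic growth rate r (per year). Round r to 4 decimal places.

A = (31800 − 1460)/1460 = 20.78082
2500 = 31800/(1 + 20.78082·e^(−r·19)) → e^(−19r) = (12.72 − 1)/20.78082 = 0.563982
r = −ln(0.563982)/19 = 0.57273/19

r ≈ 0.0301 per year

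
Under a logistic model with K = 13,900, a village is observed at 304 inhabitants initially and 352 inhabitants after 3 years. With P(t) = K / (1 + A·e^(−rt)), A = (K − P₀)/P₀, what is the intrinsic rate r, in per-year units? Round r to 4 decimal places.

r ≈ 0.0500 per year

A = (13900 − 304)/304 = 44.72368
352 = 13900/(1 + 44.72368·e^(−r·3)) → e^(−3r) = (39.48864 − 1)/44.72368 = 0.860587
r = −ln(0.860587)/3 = 0.15014/3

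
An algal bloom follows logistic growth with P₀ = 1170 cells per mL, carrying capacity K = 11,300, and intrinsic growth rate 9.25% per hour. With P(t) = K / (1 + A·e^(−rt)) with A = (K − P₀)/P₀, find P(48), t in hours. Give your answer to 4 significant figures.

≈ 10,250 cells per mL

A = (11300 − 1170)/1170 = 8.65812
P(48) = 11300 / (1 + 8.65812·e^(−0.0925·48)) = 11300 / (1 + 8.65812·0.011796)
= 11300 / 1.10213 ≈ 10252.87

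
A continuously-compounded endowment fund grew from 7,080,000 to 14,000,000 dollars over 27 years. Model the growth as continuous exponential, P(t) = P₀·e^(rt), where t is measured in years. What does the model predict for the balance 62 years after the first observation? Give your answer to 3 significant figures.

r = ln(14000000/7080000) / 27 ≈ 0.025251 per year
P(62) = 7080000 · e^(0.025251·62) = 7080000 · 4.78543 ≈ 33880873.59

≈ 33,900,000 dollars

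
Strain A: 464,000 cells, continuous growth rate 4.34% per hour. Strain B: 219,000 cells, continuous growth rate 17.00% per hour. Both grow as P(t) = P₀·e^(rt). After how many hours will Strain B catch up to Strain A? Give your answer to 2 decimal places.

464000·e^(0.0434t) = 219000·e^(0.17t)
464000/219000 = e^((0.17 − 0.0434)t) → ln(2.11872) = 0.1266·t
t = 0.75081 / 0.1266

t ≈ 5.93 hours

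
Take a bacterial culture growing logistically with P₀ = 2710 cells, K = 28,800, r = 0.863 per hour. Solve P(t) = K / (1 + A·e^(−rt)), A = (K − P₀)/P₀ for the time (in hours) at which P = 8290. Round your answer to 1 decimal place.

t ≈ 1.6 hours

A = (28800 − 2710)/2710 = 9.62731
8290 = 28800/(1 + 9.62731·e^(−0.863t)) → 1 + 9.62731·e^(−0.863t) = 3.47407
e^(−0.863t) = 0.256984 → t = ln(3.89129)/0.863 = 1.35874/0.863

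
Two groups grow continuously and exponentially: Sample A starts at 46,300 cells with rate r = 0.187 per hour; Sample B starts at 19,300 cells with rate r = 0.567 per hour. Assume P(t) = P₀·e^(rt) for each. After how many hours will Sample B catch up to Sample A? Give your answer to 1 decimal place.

46300·e^(0.187t) = 19300·e^(0.567t)
46300/19300 = e^((0.567 − 0.187)t) → ln(2.39896) = 0.38·t
t = 0.87504 / 0.38

t ≈ 2.3 hours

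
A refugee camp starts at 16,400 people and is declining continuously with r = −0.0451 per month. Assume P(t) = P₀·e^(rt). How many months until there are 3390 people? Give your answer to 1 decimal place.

t ≈ 35.0 months

3390 = 16400 · e^(-0.0451·t)
t = ln(3390/16400) / -0.0451 = ln(0.20671) / -0.0451 = -1.57645 / -0.0451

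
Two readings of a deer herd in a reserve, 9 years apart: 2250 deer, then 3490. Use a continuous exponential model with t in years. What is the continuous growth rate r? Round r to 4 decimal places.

r ≈ 0.0488 per year

3490 = 2250 · e^(r·9)
e^(9r) = 3490/2250 = 1.55111
r = ln(1.55111) / 9 = 0.43897 / 9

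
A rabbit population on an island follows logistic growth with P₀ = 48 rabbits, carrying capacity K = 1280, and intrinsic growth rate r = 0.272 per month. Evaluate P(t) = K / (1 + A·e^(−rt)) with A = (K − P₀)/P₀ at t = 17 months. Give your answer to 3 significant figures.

A = (1280 − 48)/48 = 25.66667
P(17) = 1280 / (1 + 25.66667·e^(−0.272·17)) = 1280 / (1 + 25.66667·0.009813)
= 1280 / 1.25188 ≈ 1022.46

≈ 1,020 rabbits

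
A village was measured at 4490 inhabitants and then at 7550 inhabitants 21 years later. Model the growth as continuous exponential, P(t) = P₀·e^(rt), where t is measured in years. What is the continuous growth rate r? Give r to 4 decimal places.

r ≈ 0.0247 per year

7550 = 4490 · e^(r·21)
e^(21r) = 7550/4490 = 1.68151
r = ln(1.68151) / 21 = 0.51969 / 21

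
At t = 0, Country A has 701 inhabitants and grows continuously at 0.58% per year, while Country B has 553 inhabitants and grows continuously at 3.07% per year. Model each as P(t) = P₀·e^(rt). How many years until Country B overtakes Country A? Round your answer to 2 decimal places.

t ≈ 9.52 years

701·e^(0.0058t) = 553·e^(0.0307t)
701/553 = e^((0.0307 − 0.0058)t) → ln(1.26763) = 0.0249·t
t = 0.23715 / 0.0249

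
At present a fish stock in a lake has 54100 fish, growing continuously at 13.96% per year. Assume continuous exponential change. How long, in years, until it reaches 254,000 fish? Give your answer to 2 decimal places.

254000 = 54100 · e^(0.1396·t)
t = ln(254000/54100) / 0.1396 = ln(4.69501) / 0.1396 = 1.5465 / 0.1396

t ≈ 11.08 years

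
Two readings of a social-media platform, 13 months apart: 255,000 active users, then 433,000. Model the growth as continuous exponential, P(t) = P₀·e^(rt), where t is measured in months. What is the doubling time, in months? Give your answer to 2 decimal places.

r = ln(433000/255000) / 13 = ln(1.69804) / 13 ≈ 0.040729 per month
doubling time = ln 2 / |r| = 0.69315 / 0.040729

doubling time ≈ 17.02 months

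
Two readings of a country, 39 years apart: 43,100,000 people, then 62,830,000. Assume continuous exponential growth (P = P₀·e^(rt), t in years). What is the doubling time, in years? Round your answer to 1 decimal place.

doubling time ≈ 71.7 years

r = ln(62830000/43100000) / 39 = ln(1.45777) / 39 ≈ 0.009664 per year
doubling time = ln 2 / |r| = 0.69315 / 0.009664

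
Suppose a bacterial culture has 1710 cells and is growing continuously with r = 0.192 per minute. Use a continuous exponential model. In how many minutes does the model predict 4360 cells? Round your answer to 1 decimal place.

4360 = 1710 · e^(0.192·t)
t = ln(4360/1710) / 0.192 = ln(2.54971) / 0.192 = 0.93598 / 0.192

t ≈ 4.9 minutes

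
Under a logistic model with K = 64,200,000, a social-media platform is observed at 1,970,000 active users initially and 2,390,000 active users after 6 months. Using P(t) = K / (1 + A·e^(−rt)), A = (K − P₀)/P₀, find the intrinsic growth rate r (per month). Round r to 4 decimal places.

r ≈ 0.0333 per month

A = (64200000 − 1970000)/1970000 = 31.58883
2390000 = 64200000/(1 + 31.58883·e^(−r·6)) → e^(−6r) = (26.86192 − 1)/31.58883 = 0.818705
r = −ln(0.818705)/6 = 0.20003/6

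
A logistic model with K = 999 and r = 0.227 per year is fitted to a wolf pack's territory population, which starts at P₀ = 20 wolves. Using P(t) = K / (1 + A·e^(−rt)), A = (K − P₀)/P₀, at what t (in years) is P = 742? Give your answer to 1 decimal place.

t ≈ 21.8 years

A = (999 − 20)/20 = 48.95
742 = 999/(1 + 48.95·e^(−0.227t)) → 1 + 48.95·e^(−0.227t) = 1.34636
e^(−0.227t) = 0.007076 → t = ln(141.32646)/0.227 = 4.95107/0.227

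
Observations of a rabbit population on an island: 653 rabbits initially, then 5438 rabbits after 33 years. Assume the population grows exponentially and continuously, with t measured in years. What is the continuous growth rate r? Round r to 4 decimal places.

r ≈ 0.0642 per year

5438 = 653 · e^(r·33)
e^(33r) = 5438/653 = 8.32772
r = ln(8.32772) / 33 = 2.11959 / 33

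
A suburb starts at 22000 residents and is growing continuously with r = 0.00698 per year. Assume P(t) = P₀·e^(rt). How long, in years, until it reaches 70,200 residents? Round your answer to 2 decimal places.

t ≈ 166.23 years

70200 = 22000 · e^(0.00698·t)
t = ln(70200/22000) / 0.00698 = ln(3.19091) / 0.00698 = 1.16031 / 0.00698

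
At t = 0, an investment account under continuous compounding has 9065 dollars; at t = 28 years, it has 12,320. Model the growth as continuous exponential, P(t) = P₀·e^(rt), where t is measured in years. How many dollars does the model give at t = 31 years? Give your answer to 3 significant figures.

≈ 12,700 dollars

r = ln(12320/9065) / 28 ≈ 0.010957 per year
P(31) = 9065 · e^(0.010957·31) = 9065 · 1.40449 ≈ 12731.71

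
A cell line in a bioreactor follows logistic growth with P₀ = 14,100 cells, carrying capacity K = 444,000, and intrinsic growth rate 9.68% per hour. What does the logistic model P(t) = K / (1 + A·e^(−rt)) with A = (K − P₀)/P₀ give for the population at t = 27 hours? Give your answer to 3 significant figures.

A = (444000 − 14100)/14100 = 30.48936
P(27) = 444000 / (1 + 30.48936·e^(−0.0968·27)) = 444000 / (1 + 30.48936·0.07327)
= 444000 / 3.23396 ≈ 137292.79

≈ 137,000 cells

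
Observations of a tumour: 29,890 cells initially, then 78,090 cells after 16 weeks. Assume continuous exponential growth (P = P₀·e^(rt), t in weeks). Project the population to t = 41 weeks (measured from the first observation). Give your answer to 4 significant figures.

≈ 350,200 cells

r = ln(78090/29890) / 16 ≈ 0.060021 per week
P(41) = 29890 · e^(0.060021·41) = 29890 · 11.71495 ≈ 350160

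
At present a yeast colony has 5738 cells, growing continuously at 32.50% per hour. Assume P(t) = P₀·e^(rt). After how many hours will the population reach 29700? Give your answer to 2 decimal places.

29700 = 5738 · e^(0.325·t)
t = ln(29700/5738) / 0.325 = ln(5.17602) / 0.325 = 1.64404 / 0.325

t ≈ 5.06 hours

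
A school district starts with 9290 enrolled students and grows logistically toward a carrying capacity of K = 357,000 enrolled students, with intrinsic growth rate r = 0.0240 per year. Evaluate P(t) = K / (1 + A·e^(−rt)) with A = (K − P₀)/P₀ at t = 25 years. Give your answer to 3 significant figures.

A = (357000 − 9290)/9290 = 37.42842
P(25) = 357000 / (1 + 37.42842·e^(−0.024·25)) = 357000 / (1 + 37.42842·0.548812)
= 357000 / 21.54115 ≈ 16572.93

≈ 16,600 enrolled students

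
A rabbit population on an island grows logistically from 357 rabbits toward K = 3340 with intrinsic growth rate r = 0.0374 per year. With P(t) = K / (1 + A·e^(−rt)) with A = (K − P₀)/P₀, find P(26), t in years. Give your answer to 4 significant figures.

≈ 802.9 rabbits

A = (3340 − 357)/357 = 8.35574
P(26) = 3340 / (1 + 8.35574·e^(−0.0374·26)) = 3340 / (1 + 8.35574·0.378174)
= 3340 / 4.15993 ≈ 802.9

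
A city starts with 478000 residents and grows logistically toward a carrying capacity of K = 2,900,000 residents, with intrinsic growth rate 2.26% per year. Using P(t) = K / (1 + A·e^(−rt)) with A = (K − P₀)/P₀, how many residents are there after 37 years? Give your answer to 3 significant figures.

≈ 907,000 residents

A = (2900000 − 478000)/478000 = 5.06695
P(37) = 2900000 / (1 + 5.06695·e^(−0.0226·37)) = 2900000 / (1 + 5.06695·0.433354)
= 2900000 / 3.19578 ≈ 907446.16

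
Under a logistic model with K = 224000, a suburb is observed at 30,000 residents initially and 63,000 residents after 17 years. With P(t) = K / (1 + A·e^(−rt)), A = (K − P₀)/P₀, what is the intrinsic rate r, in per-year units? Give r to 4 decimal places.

r ≈ 0.0546 per year

A = (224000 − 30000)/30000 = 6.46667
63000 = 224000/(1 + 6.46667·e^(−r·17)) → e^(−17r) = (3.55556 − 1)/6.46667 = 0.395189
r = −ln(0.395189)/17 = 0.92839/17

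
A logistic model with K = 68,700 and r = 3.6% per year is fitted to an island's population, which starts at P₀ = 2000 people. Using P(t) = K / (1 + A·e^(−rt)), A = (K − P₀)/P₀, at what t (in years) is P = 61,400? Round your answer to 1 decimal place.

t ≈ 156.6 years

A = (68700 − 2000)/2000 = 33.35
61400 = 68700/(1 + 33.35·e^(−0.036t)) → 1 + 33.35·e^(−0.036t) = 1.11889
e^(−0.036t) = 0.003565 → t = ln(280.50548)/0.036 = 5.63659/0.036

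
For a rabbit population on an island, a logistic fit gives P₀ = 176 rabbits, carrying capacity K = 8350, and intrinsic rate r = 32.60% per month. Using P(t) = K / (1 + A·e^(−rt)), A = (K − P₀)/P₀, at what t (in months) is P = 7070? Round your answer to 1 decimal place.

A = (8350 − 176)/176 = 46.44318
7070 = 8350/(1 + 46.44318·e^(−0.326t)) → 1 + 46.44318·e^(−0.326t) = 1.18105
e^(−0.326t) = 0.003898 → t = ln(256.52601)/0.326 = 5.54723/0.326

t ≈ 17.0 months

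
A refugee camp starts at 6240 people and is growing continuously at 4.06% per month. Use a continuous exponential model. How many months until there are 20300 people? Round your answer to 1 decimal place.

t ≈ 29.1 months

20300 = 6240 · e^(0.0406·t)
t = ln(20300/6240) / 0.0406 = ln(3.25321) / 0.0406 = 1.17964 / 0.0406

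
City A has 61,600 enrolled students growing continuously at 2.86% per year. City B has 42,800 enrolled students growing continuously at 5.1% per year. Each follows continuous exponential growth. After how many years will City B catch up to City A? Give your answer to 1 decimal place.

t ≈ 16.3 years

61600·e^(0.0286t) = 42800·e^(0.051t)
61600/42800 = e^((0.051 − 0.0286)t) → ln(1.43925) = 0.0224·t
t = 0.36412 / 0.0224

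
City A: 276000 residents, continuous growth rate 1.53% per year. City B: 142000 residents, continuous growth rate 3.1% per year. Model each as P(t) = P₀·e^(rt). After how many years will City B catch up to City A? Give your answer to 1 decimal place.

276000·e^(0.0153t) = 142000·e^(0.031t)
276000/142000 = e^((0.031 − 0.0153)t) → ln(1.94366) = 0.0157·t
t = 0.66457 / 0.0157

t ≈ 42.3 years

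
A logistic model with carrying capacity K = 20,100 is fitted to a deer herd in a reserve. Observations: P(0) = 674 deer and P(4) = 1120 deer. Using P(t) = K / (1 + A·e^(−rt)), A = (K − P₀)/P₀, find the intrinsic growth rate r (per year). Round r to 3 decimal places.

A = (20100 − 674)/674 = 28.82196
1120 = 20100/(1 + 28.82196·e^(−r·4)) → e^(−4r) = (17.94643 − 1)/28.82196 = 0.587969
r = −ln(0.587969)/4 = 0.53108/4

r ≈ 0.133 per year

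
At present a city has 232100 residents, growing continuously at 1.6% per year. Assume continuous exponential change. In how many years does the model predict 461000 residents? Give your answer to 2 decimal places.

461000 = 232100 · e^(0.016·t)
t = ln(461000/232100) / 0.016 = ln(1.98621) / 0.016 = 0.68623 / 0.016

t ≈ 42.89 years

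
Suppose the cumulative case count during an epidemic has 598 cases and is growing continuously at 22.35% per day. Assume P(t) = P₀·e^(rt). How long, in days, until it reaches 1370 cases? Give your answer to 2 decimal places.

1370 = 598 · e^(0.2235·t)
t = ln(1370/598) / 0.2235 = ln(2.29097) / 0.2235 = 0.82898 / 0.2235

t ≈ 3.71 days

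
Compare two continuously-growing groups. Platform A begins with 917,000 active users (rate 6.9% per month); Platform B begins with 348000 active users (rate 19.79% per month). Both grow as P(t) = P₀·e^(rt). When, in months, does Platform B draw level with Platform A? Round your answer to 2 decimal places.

t ≈ 7.52 months

917000·e^(0.069t) = 348000·e^(0.1979t)
917000/348000 = e^((0.1979 − 0.069)t) → ln(2.63506) = 0.1289·t
t = 0.9689 / 0.1289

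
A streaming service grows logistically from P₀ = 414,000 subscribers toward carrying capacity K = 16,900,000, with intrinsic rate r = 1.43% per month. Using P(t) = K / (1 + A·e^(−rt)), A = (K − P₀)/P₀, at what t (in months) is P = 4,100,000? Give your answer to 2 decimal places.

A = (16900000 − 414000)/414000 = 39.82126
4100000 = 16900000/(1 + 39.82126·e^(−0.0143t)) → 1 + 39.82126·e^(−0.0143t) = 4.12195
e^(−0.0143t) = 0.078399 → t = ln(12.75525)/0.0143 = 2.54594/0.0143

t ≈ 178.04 months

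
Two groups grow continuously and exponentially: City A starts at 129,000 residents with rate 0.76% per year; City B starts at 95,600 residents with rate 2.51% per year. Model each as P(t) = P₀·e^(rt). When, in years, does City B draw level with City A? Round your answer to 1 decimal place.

129000·e^(0.0076t) = 95600·e^(0.0251t)
129000/95600 = e^((0.0251 − 0.0076)t) → ln(1.34937) = 0.0175·t
t = 0.29964 / 0.0175

t ≈ 17.1 years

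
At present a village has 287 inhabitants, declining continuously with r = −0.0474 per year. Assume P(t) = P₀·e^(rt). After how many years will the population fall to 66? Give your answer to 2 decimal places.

66 = 287 · e^(-0.0474·t)
t = ln(66/287) / -0.0474 = ln(0.22997) / -0.0474 = -1.46983 / -0.0474

t ≈ 31.01 years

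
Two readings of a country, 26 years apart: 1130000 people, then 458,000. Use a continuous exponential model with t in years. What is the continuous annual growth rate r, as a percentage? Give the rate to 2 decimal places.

r ≈ -3.47% per year

458000 = 1130000 · e^(r·26)
e^(26r) = 458000/1130000 = 0.40531
r = ln(0.40531) / 26 = -0.9031 / 26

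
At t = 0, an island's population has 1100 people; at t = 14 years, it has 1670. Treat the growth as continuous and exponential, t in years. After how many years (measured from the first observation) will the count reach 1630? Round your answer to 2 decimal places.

r = ln(1670/1100) / 14 ≈ 0.029822 per year
t = ln(1630/1100) / r = 0.39327 / 0.029822 ≈ 13.187

t ≈ 13.19 years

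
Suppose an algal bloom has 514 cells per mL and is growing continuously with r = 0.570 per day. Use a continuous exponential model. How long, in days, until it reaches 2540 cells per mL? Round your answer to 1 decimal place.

2540 = 514 · e^(0.57·t)
t = ln(2540/514) / 0.57 = ln(4.94163) / 0.57 = 1.5977 / 0.57

t ≈ 2.8 days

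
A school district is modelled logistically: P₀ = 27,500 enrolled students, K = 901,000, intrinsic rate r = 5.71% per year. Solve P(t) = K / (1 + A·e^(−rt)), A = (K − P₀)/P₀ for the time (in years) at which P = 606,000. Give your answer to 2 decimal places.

t ≈ 73.17 years

A = (901000 − 27500)/27500 = 31.76364
606000 = 901000/(1 + 31.76364·e^(−0.0571t)) → 1 + 31.76364·e^(−0.0571t) = 1.4868
e^(−0.0571t) = 0.015326 → t = ln(65.25005)/0.0571 = 4.17823/0.0571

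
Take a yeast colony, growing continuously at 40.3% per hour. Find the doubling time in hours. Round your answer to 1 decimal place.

doubling time = ln(2) / |r| = 0.69315 / 0.403

doubling time ≈ 1.7 hours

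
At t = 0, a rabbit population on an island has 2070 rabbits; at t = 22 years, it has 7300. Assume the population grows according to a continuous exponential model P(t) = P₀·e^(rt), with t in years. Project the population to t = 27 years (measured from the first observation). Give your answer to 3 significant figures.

≈ 9,720 rabbits

r = ln(7300/2070) / 22 ≈ 0.057288 per year
P(27) = 2070 · e^(0.057288·27) = 2070 · 4.69625 ≈ 9721.23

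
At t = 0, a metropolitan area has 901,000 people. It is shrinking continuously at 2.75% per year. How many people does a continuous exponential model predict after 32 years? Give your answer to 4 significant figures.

≈ 373,700 people

P(32) = 901000 · e^(-0.0275·32) = 901000 · e^(-0.88)
= 901000 · 0.41478 ≈ 373719.4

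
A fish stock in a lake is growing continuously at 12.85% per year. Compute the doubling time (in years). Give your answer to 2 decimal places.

doubling time = ln(2) / |r| = 0.69315 / 0.1285

doubling time ≈ 5.39 years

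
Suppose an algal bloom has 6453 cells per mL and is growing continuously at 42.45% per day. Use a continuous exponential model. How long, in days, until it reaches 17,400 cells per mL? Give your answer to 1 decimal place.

17400 = 6453 · e^(0.4245·t)
t = ln(17400/6453) / 0.4245 = ln(2.69642) / 0.4245 = 0.99193 / 0.4245

t ≈ 2.3 days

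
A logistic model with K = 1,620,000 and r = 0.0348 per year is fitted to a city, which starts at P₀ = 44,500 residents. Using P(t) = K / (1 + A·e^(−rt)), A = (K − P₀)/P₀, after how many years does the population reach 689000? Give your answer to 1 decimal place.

A = (1620000 − 44500)/44500 = 35.40449
689000 = 1620000/(1 + 35.40449·e^(−0.0348t)) → 1 + 35.40449·e^(−0.0348t) = 2.35123
e^(−0.0348t) = 0.038166 → t = ln(26.20161)/0.0348 = 3.26582/0.0348

t ≈ 93.8 years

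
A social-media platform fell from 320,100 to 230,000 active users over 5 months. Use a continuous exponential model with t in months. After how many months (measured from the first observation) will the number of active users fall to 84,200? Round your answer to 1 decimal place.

t ≈ 20.2 months

r = ln(230000/320100) / 5 ≈ -0.066111 per month
t = ln(84200/320100) / r = -1.33544 / -0.066111 ≈ 20.2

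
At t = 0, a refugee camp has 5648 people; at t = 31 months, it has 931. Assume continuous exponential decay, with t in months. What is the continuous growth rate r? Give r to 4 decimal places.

931 = 5648 · e^(r·31)
e^(31r) = 931/5648 = 0.16484
r = ln(0.16484) / 31 = -1.8028 / 31

r ≈ -0.0582 per month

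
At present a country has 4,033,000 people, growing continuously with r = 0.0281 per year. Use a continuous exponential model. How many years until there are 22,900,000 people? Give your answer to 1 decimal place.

t ≈ 61.8 years

22900000 = 4033000 · e^(0.0281·t)
t = ln(22900000/4033000) / 0.0281 = ln(5.67816) / 0.0281 = 1.73663 / 0.0281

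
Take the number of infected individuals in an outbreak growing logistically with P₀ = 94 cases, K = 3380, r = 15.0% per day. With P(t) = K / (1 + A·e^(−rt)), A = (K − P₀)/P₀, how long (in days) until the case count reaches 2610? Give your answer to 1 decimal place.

A = (3380 − 94)/94 = 34.95745
2610 = 3380/(1 + 34.95745·e^(−0.15t)) → 1 + 34.95745·e^(−0.15t) = 1.29502
e^(−0.15t) = 0.008439 → t = ln(118.49212)/0.15 = 4.77485/0.15

t ≈ 31.8 days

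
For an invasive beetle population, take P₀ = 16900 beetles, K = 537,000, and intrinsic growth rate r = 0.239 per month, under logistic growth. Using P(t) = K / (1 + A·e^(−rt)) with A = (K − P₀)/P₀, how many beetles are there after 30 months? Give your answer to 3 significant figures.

A = (537000 − 16900)/16900 = 30.77515
P(30) = 537000 / (1 + 30.77515·e^(−0.239·30)) = 537000 / (1 + 30.77515·0.000769)
= 537000 / 1.02368 ≈ 524580.03

≈ 525,000 beetles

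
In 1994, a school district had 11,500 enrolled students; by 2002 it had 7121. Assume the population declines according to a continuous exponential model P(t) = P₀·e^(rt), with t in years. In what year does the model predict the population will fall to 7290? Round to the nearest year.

r = ln(7121/11500) / 8 = -0.4793/8 ≈ -0.059912 per year
t = ln(7290/11500) / r = -0.45584/-0.059912 ≈ 7.61 years after 1994

year 2002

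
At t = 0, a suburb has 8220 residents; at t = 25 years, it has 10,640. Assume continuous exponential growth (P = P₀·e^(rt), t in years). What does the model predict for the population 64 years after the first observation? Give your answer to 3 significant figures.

≈ 15,900 residents

r = ln(10640/8220) / 25 ≈ 0.010322 per year
P(64) = 8220 · e^(0.010322·64) = 8220 · 1.93597 ≈ 15913.68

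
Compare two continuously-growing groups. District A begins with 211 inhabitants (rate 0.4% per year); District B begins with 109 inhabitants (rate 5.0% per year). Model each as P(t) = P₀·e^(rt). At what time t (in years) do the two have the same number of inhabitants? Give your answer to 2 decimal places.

211·e^(0.004t) = 109·e^(0.05t)
211/109 = e^((0.05 − 0.004)t) → ln(1.93578) = 0.046·t
t = 0.66051 / 0.046

t ≈ 14.36 years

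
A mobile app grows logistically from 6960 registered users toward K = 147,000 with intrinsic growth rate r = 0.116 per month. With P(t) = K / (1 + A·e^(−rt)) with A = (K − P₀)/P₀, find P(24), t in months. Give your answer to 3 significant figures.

A = (147000 − 6960)/6960 = 20.12069
P(24) = 147000 / (1 + 20.12069·e^(−0.116·24)) = 147000 / (1 + 20.12069·0.061791)
= 147000 / 2.24327 ≈ 65529.21

≈ 65,500 registered users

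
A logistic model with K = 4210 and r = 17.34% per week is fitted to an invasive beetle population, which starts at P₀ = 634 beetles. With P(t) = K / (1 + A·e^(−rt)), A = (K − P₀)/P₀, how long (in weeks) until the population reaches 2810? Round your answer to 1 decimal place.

A = (4210 − 634)/634 = 5.64038
2810 = 4210/(1 + 5.64038·e^(−0.1734t)) → 1 + 5.64038·e^(−0.1734t) = 1.49822
e^(−0.1734t) = 0.088331 → t = ln(11.32105)/0.1734 = 2.42666/0.1734

t ≈ 14.0 weeks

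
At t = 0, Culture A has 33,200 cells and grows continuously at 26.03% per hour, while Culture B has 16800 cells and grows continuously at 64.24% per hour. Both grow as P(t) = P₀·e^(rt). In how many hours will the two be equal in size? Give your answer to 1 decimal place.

t ≈ 1.8 hours

33200·e^(0.2603t) = 16800·e^(0.6424t)
33200/16800 = e^((0.6424 − 0.2603)t) → ln(1.97619) = 0.3821·t
t = 0.68117 / 0.3821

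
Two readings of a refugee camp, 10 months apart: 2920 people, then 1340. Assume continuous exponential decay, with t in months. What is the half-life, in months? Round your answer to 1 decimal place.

r = ln(1340/2920) / 10 = ln(0.4589) / 10 ≈ -0.077891 per month
half-life = ln 2 / |r| = 0.69315 / 0.077891

half-life ≈ 8.9 months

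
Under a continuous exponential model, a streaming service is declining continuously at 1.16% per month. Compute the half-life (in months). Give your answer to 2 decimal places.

half-life = ln(2) / |r| = 0.69315 / 0.0116

half-life ≈ 59.75 months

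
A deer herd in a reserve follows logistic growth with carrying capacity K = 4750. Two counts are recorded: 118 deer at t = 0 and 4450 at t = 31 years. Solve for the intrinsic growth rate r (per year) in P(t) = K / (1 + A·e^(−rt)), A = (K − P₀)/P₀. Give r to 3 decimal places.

r ≈ 0.205 per year

A = (4750 − 118)/118 = 39.25424
4450 = 4750/(1 + 39.25424·e^(−r·31)) → e^(−31r) = (1.06742 − 1)/39.25424 = 0.001717
r = −ln(0.001717)/31 = 6.36694/31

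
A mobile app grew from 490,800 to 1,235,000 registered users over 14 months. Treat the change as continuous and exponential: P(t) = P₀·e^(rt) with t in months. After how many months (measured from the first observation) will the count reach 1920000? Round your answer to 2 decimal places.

t ≈ 20.69 months

r = ln(1235000/490800) / 14 ≈ 0.065914 per month
t = ln(1920000/490800) / r = 1.36404 / 0.065914 ≈ 20.694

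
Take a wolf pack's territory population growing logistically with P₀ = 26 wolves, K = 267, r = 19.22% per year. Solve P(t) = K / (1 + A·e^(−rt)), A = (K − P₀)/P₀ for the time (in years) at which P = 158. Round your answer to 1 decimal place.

A = (267 − 26)/26 = 9.26923
158 = 267/(1 + 9.26923·e^(−0.1922t)) → 1 + 9.26923·e^(−0.1922t) = 1.68987
e^(−0.1922t) = 0.074426 → t = ln(13.43613)/0.1922 = 2.59795/0.1922

t ≈ 13.5 years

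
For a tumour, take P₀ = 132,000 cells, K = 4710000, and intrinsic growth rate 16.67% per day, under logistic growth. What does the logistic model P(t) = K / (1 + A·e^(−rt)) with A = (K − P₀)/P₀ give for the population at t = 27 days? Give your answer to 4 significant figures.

A = (4710000 − 132000)/132000 = 34.68182
P(27) = 4710000 / (1 + 34.68182·e^(−0.1667·27)) = 4710000 / (1 + 34.68182·0.011099)
= 4710000 / 1.38493 ≈ 3400885.06

≈ 3,401,000 cells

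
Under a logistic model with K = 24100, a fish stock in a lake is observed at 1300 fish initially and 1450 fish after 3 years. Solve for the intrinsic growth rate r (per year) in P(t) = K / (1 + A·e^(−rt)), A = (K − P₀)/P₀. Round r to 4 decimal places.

r ≈ 0.0386 per year

A = (24100 − 1300)/1300 = 17.53846
1450 = 24100/(1 + 17.53846·e^(−r·3)) → e^(−3r) = (16.62069 − 1)/17.53846 = 0.890653
r = −ln(0.890653)/3 = 0.1158/3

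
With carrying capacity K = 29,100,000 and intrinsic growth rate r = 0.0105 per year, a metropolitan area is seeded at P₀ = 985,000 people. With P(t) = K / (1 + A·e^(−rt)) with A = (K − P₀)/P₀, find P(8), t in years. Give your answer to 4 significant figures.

≈ 1,068,000 people

A = (29100000 − 985000)/985000 = 28.54315
P(8) = 29100000 / (1 + 28.54315·e^(−0.0105·8)) = 29100000 / (1 + 28.54315·0.919431)
= 29100000 / 27.24346 ≈ 1068146.2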